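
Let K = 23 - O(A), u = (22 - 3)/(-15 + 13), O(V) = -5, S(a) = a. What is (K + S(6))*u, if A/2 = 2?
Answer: -323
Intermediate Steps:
A = 4 (A = 2*2 = 4)
u = -19/2 (u = 19/(-2) = 19*(-½) = -19/2 ≈ -9.5000)
K = 28 (K = 23 - 1*(-5) = 23 + 5 = 28)
(K + S(6))*u = (28 + 6)*(-19/2) = 34*(-19/2) = -323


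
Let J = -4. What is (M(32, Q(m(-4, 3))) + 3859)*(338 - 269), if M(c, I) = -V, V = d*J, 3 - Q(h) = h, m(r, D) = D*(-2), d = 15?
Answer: 270411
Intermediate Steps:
m(r, D) = -2*D
Q(h) = 3 - h
V = -60 (V = 15*(-4) = -60)
M(c, I) = 60 (M(c, I) = -1*(-60) = 60)
(M(32, Q(m(-4, 3))) + 3859)*(338 - 269) = (60 + 3859)*(338 - 269) = 3919*69 = 270411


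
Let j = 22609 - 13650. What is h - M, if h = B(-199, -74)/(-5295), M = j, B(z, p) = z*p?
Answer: -47452631/5295 ≈ -8961.8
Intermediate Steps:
B(z, p) = p*z
j = 8959
M = 8959
h = -14726/5295 (h = -74*(-199)/(-5295) = 14726*(-1/5295) = -14726/5295 ≈ -2.7811)
h - M = -14726/5295 - 1*8959 = -14726/5295 - 8959 = -47452631/5295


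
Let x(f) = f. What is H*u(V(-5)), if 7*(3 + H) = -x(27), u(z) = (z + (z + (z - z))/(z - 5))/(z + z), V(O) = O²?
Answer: -18/5 ≈ -3.6000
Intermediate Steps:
u(z) = (z + z/(-5 + z))/(2*z) (u(z) = (z + (z + 0)/(-5 + z))/((2*z)) = (z + z/(-5 + z))*(1/(2*z)) = (z + z/(-5 + z))/(2*z))
H = -48/7 (H = -3 + (-1*27)/7 = -3 + (⅐)*(-27) = -3 - 27/7 = -48/7 ≈ -6.8571)
H*u(V(-5)) = -24*(-4 + (-5)²)/(7*(-5 + (-5)²)) = -24*(-4 + 25)/(7*(-5 + 25)) = -24*21/(7*20) = -48/7*21/40 = -18/5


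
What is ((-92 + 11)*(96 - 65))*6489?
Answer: -16293879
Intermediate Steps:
((-92 + 11)*(96 - 65))*6489 = -81*31*6489 = -2511*6489 = -16293879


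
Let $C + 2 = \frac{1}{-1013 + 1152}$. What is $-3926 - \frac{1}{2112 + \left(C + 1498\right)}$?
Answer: $- \frac{1968940177}{501513} \approx -3926.0$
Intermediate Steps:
$C = - \frac{277}{139}$ ($C = -2 + \frac{1}{-1013 + 1152} = -2 + \frac{1}{139} = - \frac{277}{139} \approx -1.9928$)
$-3926 - \frac{1}{2112 + \left(C + 1498\right)} = -3926 - \frac{1}{2112 + \left(- \frac{277}{139} + 1498\right)} = -3926 - \frac{1}{2112 + \frac{207945}{139}} = -3926 - \frac{1}{\frac{501513}{139}} = -3926 - \frac{139}{501513} = - \frac{1968940177}{501513}$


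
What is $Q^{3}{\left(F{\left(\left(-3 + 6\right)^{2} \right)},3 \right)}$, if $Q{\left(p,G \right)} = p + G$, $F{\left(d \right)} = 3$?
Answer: $216$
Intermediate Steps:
$Q{\left(p,G \right)} = G + p$
$Q^{3}{\left(F{\left(\left(-3 + 6\right)^{2} \right)},3 \right)} = \left(3 + 3\right)^{3} = 6^{3} = 216$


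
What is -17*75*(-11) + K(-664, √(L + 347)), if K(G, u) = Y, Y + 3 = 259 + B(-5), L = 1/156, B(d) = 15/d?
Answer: 14278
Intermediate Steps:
L = 1/156 ≈ 0.0064103
Y = 253 (Y = -3 + (259 + 15/(-5)) = -3 + (259 + 15*(-⅕)) = -3 + (259 - 3) = -3 + 256 = 253)
K(G, u) = 253
-17*75*(-11) + K(-664, √(L + 347)) = -17*75*(-11) + 253 = -1275*(-11) + 253 = 14025 + 253 = 14278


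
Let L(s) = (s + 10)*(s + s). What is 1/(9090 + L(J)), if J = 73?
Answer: 1/21208 ≈ 4.7152e-5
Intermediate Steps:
L(s) = 2*s*(10 + s) (L(s) = (10 + s)*(2*s) = 2*s*(10 + s))
1/(9090 + L(J)) = 1/(9090 + 2*73*(10 + 73)) = 1/(9090 + 2*73*83) = 1/(9090 + 12118) = 1/21208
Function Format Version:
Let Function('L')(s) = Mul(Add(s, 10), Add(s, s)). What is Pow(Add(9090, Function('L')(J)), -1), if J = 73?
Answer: Rational(1, 21208) ≈ 4.7152e-5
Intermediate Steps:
Function('L')(s) = Mul(2, s, Add(10, s)) (Function('L')(s) = Mul(Add(10, s), Mul(2, s)) = Mul(2, s, Add(10, s)))
Pow(Add(9090, Function('L')(J)), -1) = Pow(Add(9090, Mul(2, 73, Add(10, 73))), -1) = Pow(Add(9090, Mul(2, 73, 83)), -1) = Pow(Add(9090, 12118), -1) = Pow(21208, -1) = Rational(1, 21208)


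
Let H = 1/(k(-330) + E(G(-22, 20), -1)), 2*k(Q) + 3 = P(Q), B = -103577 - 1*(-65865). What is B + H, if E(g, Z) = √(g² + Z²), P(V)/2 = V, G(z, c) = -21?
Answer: -74707478/1981 - 4*√442/437801 ≈ -37712.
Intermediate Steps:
P(V) = 2*V
B = -37712 (B = -103577 + 65865 = -37712)
k(Q) = -3/2 + Q (k(Q) = -3/2 + (2*Q)/2 = -3/2 + Q)
E(g, Z) = √(Z² + g²)
H = 1/(-663/2 + √442) (H = 1/((-3/2 - 330) + √((-1)² + (-21)²)) = 1/(-663/2 + √(1 + 441)) = 1/(-663/2 + √442) ≈ -0.0032209)
B + H = -37712 + (-6/1981 - 4*√442/437801) = -74707478/1981 - 4*√442/437801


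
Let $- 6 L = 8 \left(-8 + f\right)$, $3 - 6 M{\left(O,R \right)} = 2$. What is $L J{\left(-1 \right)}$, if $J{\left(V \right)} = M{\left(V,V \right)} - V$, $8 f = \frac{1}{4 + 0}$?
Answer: $\frac{595}{48} \approx 12.396$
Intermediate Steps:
$M{\left(O,R \right)} = \frac{1}{6}$ ($M{\left(O,R \right)} = \frac{1}{2} - \frac{1}{3} = \frac{1}{6}$)
$f = \frac{1}{32}$ ($f = \frac{1}{8 \left(4 + 0\right)} = \frac{1}{8 \cdot 4} = \frac{1}{8} \cdot \frac{1}{4} = \frac{1}{32} \approx 0.03125$)
$J{\left(V \right)} = \frac{1}{6} - V$
$L = \frac{85}{8}$ ($L = - \frac{8 \left(-8 + \frac{1}{32}\right)}{6} = - \frac{8 \left(- \frac{255}{32}\right)}{6} = \left(- \frac{1}{6}\right) \left(- \frac{255}{4}\right) = \frac{85}{8} \approx 10.625$)
$L J{\left(-1 \right)} = \frac{85 \left(\frac{1}{6} - -1\right)}{8} = \frac{85 \left(\frac{1}{6} + 1\right)}{8} = \frac{85}{8} \cdot \frac{7}{6} = \frac{595}{48}$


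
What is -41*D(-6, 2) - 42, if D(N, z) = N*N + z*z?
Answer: -1682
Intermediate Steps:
D(N, z) = N**2 + z**2
-41*D(-6, 2) - 42 = -41*((-6)**2 + 2**2) - 42 = -41*(36 + 4) - 42 = -41*40 - 42 = -1640 - 42 = -1682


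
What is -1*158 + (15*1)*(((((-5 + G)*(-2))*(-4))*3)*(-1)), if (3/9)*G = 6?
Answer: -4838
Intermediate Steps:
G = 18 (G = 3*6 = 18)
-1*158 + (15*1)*(((((-5 + G)*(-2))*(-4))*3)*(-1)) = -1*158 + (15*1)*(((((-5 + 18)*(-2))*(-4))*3)*(-1)) = -158 + 15*((((13*(-2))*(-4))*3)*(-1)) = -158 + 15*((-26*(-4)*3)*(-1)) = -158 + 15*((104*3)*(-1)) = -158 + 15*(312*(-1)) = -158 + 15*(-312) = -158 - 4680 = -4838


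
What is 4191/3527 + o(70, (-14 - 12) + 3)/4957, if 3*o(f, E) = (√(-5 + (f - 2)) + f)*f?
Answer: 79606661/52450017 + 70*√7/4957 ≈ 1.5551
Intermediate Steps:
o(f, E) = f*(f + √(-7 + f))/3 (o(f, E) = ((√(-5 + (f - 2)) + f)*f)/3 = ((√(-5 + (-2 + f)) + f)*f)/3 = ((√(-7 + f) + f)*f)/3 = ((f + √(-7 + f))*f)/3 = (f*(f + √(-7 + f)))/3 = f*(f + √(-7 + f))/3)
4191/3527 + o(70, (-14 - 12) + 3)/4957 = 4191/3527 + ((⅓)*70*(70 + √(-7 + 70)))/4957 = 4191*(1/3527) + ((⅓)*70*(70 + √63))*(1/4957) = 4191/3527 + ((⅓)*70*(70 + 3*√7))*(1/4957) = 4191/3527 + (4900/3 + 70*√7)*(1/4957) = 4191/3527 + (4900/14871 + 70*√7/4957) = 79606661/52450017 + 70*√7/4957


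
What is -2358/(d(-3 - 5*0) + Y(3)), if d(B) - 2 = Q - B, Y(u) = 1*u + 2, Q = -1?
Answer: -262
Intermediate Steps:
Y(u) = 2 + u (Y(u) = u + 2 = 2 + u)
d(B) = 1 - B (d(B) = 2 + (-1 - B) = 1 - B)
-2358/(d(-3 - 5*0) + Y(3)) = -2358/((1 - (-3 - 5*0)) + (2 + 3)) = -2358/((1 - (-3 + 0)) + 5) = -2358/((1 - 1*(-3)) + 5) = -2358/((1 + 3) + 5) = -2358/(4 + 5) = -2358/9 = -2358*⅑ = -262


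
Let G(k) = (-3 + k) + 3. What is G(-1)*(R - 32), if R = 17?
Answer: 15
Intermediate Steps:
G(k) = k
G(-1)*(R - 32) = -(17 - 32) = -1*(-15) = 15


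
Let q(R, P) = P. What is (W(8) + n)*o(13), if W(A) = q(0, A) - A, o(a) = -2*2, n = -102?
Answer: 408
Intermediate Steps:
o(a) = -4
W(A) = 0 (W(A) = A - A = 0)
(W(8) + n)*o(13) = (0 - 102)*(-4) = -102*(-4) = 408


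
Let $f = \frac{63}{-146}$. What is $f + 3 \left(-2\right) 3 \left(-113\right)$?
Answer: $\frac{296901}{146} \approx 2033.6$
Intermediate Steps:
$f = - \frac{63}{146}$ ($f = 63 \left(- \frac{1}{146}\right) = - \frac{63}{146} \approx -0.43151$)
$f + 3 \left(-2\right) 3 \left(-113\right) = - \frac{63}{146} + 3 \left(-2\right) 3 \left(-113\right) = - \frac{63}{146} + \left(-6\right) 3 \left(-113\right) = - \frac{63}{146} - -2034 = - \frac{63}{146} + 2034 = \frac{296901}{146}$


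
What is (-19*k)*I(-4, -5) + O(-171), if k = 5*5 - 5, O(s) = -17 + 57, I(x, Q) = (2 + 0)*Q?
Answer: 3840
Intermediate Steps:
I(x, Q) = 2*Q
O(s) = 40
k = 20 (k = 25 - 5 = 20)
(-19*k)*I(-4, -5) + O(-171) = (-19*20)*(2*(-5)) + 40 = -380*(-10) + 40 = 3800 + 40 = 3840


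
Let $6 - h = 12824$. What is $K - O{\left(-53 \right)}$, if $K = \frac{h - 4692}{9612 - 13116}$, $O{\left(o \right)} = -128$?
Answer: $\frac{233011}{1752} \approx 133.0$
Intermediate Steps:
$h = -12818$ ($h = 6 - 12824 = -12818$)
$K = \frac{8755}{1752}$ ($K = \frac{-12818 - 4692}{9612 - 13116} = - \frac{17510}{-3504} = \left(-17510\right) \left(- \frac{1}{3504}\right) = \frac{8755}{1752} \approx 4.9971$)
$K - O{\left(-53 \right)} = \frac{8755}{1752} - -128 = \frac{8755}{1752} + 128 = \frac{233011}{1752}$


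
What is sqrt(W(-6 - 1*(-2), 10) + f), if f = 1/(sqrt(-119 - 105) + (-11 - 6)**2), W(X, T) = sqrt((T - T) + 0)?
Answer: sqrt(2689145 - 37220*I*sqrt(14))/27915 ≈ 0.058764 - 0.0015206*I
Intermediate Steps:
W(X, T) = 0 (W(X, T) = sqrt(0 + 0) = sqrt(0) = 0)
f = 1/(289 + 4*I*sqrt(14)) (f = 1/(sqrt(-224) + (-17)**2) = 1/(4*I*sqrt(14) + 289) = 1/(289 + 4*I*sqrt(14)) ≈ 0.003451 - 0.00017872*I)
sqrt(W(-6 - 1*(-2), 10) + f) = sqrt(0 + (289/83745 - 4*I*sqrt(14)/83745)) = sqrt(289/83745 - 4*I*sqrt(14)/83745)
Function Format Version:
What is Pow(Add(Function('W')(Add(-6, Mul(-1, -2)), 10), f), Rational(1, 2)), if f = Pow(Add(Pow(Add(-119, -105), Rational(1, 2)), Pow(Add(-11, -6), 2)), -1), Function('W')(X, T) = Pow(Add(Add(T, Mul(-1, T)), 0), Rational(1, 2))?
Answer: Mul(Rational(1, 27915), Pow(Add(2689145, Mul(-37220, I, Pow(14, Rational(1, 2)))), Rational(1, 2))) ≈ Add(0.058764, Mul(-0.0015206, I))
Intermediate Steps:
Function('W')(X, T) = 0 (Function('W')(X, T) = Pow(Add(0, 0), Rational(1, 2)) = Pow(0, Rational(1, 2)) = 0)
f = Pow(Add(289, Mul(4, I, Pow(14, Rational(1, 2)))), -1) (f = Pow(Add(Pow(-224, Rational(1, 2)), Pow(-17, 2)), -1) = Pow(Add(Mul(4, I, Pow(14, Rational(1, 2))), 289), -1) = Pow(Add(289, Mul(4, I, Pow(14, Rational(1, 2)))), -1) ≈ Add(0.0034510, Mul(-0.00017872, I)))
Pow(Add(Function('W')(Add(-6, Mul(-1, -2)), 10), f), Rational(1, 2)) = Pow(Add(0, Add(Rational(289, 83745), Mul(Rational(-4, 83745), I, Pow(14, Rational(1, 2))))), Rational(1, 2)) = Pow(Add(Rational(289, 83745), Mul(Rational(-4, 83745), I, Pow(14, Rational(1, 2)))), Rational(1, 2))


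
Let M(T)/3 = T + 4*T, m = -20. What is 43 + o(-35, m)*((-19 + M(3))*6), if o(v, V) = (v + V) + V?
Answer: -11657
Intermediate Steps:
o(v, V) = v + 2*V (o(v, V) = (V + v) + V = v + 2*V)
M(T) = 15*T (M(T) = 3*(T + 4*T) = 3*(5*T) = 15*T)
43 + o(-35, m)*((-19 + M(3))*6) = 43 + (-35 + 2*(-20))*((-19 + 15*3)*6) = 43 + (-35 - 40)*((-19 + 45)*6) = 43 - 1950*6 = 43 - 75*156 = 43 - 11700 = -11657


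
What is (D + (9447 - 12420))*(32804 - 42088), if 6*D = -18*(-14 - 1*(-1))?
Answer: 27239256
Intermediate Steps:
D = 39 (D = (-18*(-14 - 1*(-1)))/6 = (-18*(-14 + 1))/6 = (-18*(-13))/6 = (⅙)*234 = 39)
(D + (9447 - 12420))*(32804 - 42088) = (39 + (9447 - 12420))*(32804 - 42088) = (39 - 2973)*(-9284) = -2934*(-9284) = 27239256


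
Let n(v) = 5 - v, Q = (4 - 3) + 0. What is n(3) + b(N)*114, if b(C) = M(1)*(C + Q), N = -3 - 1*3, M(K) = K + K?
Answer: -1138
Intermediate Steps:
Q = 1 (Q = 1 + 0 = 1)
M(K) = 2*K
N = -6 (N = -3 - 3 = -6)
b(C) = 2 + 2*C (b(C) = (2*1)*(C + 1) = 2*(1 + C) = 2 + 2*C)
n(3) + b(N)*114 = (5 - 1*3) + (2 + 2*(-6))*114 = (5 - 3) + (2 - 12)*114 = 2 - 10*114 = 2 - 1140 = -1138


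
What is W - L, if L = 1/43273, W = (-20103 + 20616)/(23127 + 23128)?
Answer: 22152794/2001592615 ≈ 0.011068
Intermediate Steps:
W = 513/46255 ≈ 0.011091
L = 1/43273 ≈ 2.3109e-5
W - L = 513/46255 - 1*1/43273 = 513/46255 - 1/43273 = 22152794/2001592615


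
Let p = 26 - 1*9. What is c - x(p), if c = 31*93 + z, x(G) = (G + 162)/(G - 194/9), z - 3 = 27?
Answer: 121044/41 ≈ 2952.3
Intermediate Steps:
z = 30 (z = 3 + 27 = 30)
p = 17 (p = 26 - 9 = 17)
x(G) = (162 + G)/(-194/9 + G) (x(G) = (162 + G)/(G - 194*⅑) = (162 + G)/(G - 194/9) = (162 + G)/(-194/9 + G))
c = 2913 (c = 31*93 + 30 = 2883 + 30 = 2913)
c - x(p) = 2913 - 9*(162 + 17)/(-194 + 9*17) = 2913 - 9*179/(-194 + 153) = 2913 - 9*179/(-41) = 2913 - 9*(-1)*179/41 = 2913 - 1*(-1611/41) = 2913 + 1611/41 = 121044/41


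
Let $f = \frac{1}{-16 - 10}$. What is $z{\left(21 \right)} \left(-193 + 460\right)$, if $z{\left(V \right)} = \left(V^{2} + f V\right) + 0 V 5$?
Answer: $\frac{3055815}{26} \approx 1.1753 \cdot 10^{5}$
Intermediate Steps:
$f = - \frac{1}{26}$ ($f = \frac{1}{-26} = - \frac{1}{26} \approx -0.038462$)
$z{\left(V \right)} = V^{2} - \frac{V}{26}$ ($z{\left(V \right)} = \left(V^{2} - \frac{V}{26}\right) + 0 V 5 = \left(V^{2} - \frac{V}{26}\right) + 0 \cdot 5 = \left(V^{2} - \frac{V}{26}\right) + 0 = V^{2} - \frac{V}{26}$)
$z{\left(21 \right)} \left(-193 + 460\right) = 21 \left(- \frac{1}{26} + 21\right) \left(-193 + 460\right) = 21 \cdot \frac{545}{26} \cdot 267 = \frac{11445}{26} \cdot 267 = \frac{3055815}{26}$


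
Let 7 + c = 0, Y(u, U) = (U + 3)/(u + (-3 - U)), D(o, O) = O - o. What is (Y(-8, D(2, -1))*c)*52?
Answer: 0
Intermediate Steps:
Y(u, U) = (3 + U)/(-3 + u - U)
c = -7 (c = -7 + 0 = -7)
(Y(-8, D(2, -1))*c)*52 = (((3 + (-1 - 1*2))/(-3 - 8 - (-1 - 1*2)))*(-7))*52 = (((3 + (-1 - 2))/(-3 - 8 - (-1 - 2)))*(-7))*52 = (((3 - 3)/(-3 - 8 - 1*(-3)))*(-7))*52 = ((0/(-3 - 8 + 3))*(-7))*52 = ((0/(-8))*(-7))*52 = (-1/8*0*(-7))*52 = (0*(-7))*52 = 0*52 = 0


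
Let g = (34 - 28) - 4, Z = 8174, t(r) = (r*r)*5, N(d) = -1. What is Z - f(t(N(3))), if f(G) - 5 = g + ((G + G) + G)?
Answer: 8152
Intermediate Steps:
t(r) = 5*r**2 (t(r) = r**2*5 = 5*r**2)
g = 2 (g = 6 - 4 = 2)
f(G) = 7 + 3*G (f(G) = 5 + (2 + ((G + G) + G)) = 5 + (2 + (2*G + G)) = 5 + (2 + 3*G) = 7 + 3*G)
Z - f(t(N(3))) = 8174 - (7 + 3*(5*(-1)**2)) = 8174 - (7 + 3*(5*1)) = 8174 - (7 + 3*5) = 8174 - (7 + 15) = 8174 - 1*22 = 8174 - 22 = 8152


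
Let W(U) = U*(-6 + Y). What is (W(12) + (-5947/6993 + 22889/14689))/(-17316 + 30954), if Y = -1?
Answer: -115618751/18931050999 ≈ -0.0061074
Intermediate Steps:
W(U) = -7*U (W(U) = U*(-6 - 1) = U*(-7) = -7*U)
(W(12) + (-5947/6993 + 22889/14689))/(-17316 + 30954) = (-7*12 + (-5947/6993 + 22889/14689))/(-17316 + 30954) = (-84 + (-5947*1/6993 + 22889*(1/14689)))/13638 = (-84 + (-5947/6993 + 22889/14689))*(1/13638) = (-84 + 1965062/2776221)*(1/13638) = -231237502/2776221*1/13638 = -115618751/18931050999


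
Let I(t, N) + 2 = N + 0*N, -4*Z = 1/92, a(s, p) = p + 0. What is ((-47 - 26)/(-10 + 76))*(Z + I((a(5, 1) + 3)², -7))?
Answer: 241849/24288 ≈ 9.9576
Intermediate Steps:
a(s, p) = p
Z = -1/368 (Z = -¼/92 = -¼*1/92 = -1/368 ≈ -0.0027174)
I(t, N) = -2 + N (I(t, N) = -2 + (N + 0*N) = -2 + (N + 0) = -2 + N)
((-47 - 26)/(-10 + 76))*(Z + I((a(5, 1) + 3)², -7)) = ((-47 - 26)/(-10 + 76))*(-1/368 + (-2 - 7)) = (-73/66)*(-1/368 - 9) = -73*1/66*(-3313/368) = -73/66*(-3313/368) = 241849/24288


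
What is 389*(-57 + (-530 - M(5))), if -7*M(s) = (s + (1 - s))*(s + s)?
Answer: -1594511/7 ≈ -2.2779e+5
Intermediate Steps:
M(s) = -2*s/7 (M(s) = -(s + (1 - s))*(s + s)/7 = -2*s/7)
389*(-57 + (-530 - M(5))) = 389*(-57 + (-530 - (-2)*5/7)) = 389*(-57 + (-530 - 1*(-10/7))) = 389*(-57 + (-530 + 10/7)) = 389*(-57 - 3700/7) = 389*(-4099/7) = -1594511/7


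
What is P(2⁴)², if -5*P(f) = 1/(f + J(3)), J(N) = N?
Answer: 1/9025 ≈ 0.00011080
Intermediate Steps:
P(f) = -1/(5*(3 + f)) (P(f) = -1/(5*(f + 3)) = -1/(5*(3 + f)))
P(2⁴)² = (-1/(15 + 5*2⁴))² = (-1/(15 + 5*16))² = (-1/(15 + 80))² = (-1/95)² = 1/9025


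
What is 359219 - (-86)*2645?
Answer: 586689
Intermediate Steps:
359219 - (-86)*2645 = 359219 - 1*(-227470) = 359219 + 227470 = 586689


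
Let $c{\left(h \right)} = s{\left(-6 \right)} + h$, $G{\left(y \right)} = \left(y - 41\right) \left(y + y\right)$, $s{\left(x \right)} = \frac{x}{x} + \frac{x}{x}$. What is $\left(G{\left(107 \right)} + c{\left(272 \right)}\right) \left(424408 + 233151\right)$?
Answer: $9467534482$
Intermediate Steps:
$s{\left(x \right)} = 2$ ($s{\left(x \right)} = 1 + 1 = 2$)
$G{\left(y \right)} = 2 y \left(-41 + y\right)$ ($G{\left(y \right)} = \left(-41 + y\right) 2 y = 2 y \left(-41 + y\right)$)
$c{\left(h \right)} = 2 + h$
$\left(G{\left(107 \right)} + c{\left(272 \right)}\right) \left(424408 + 233151\right) = \left(2 \cdot 107 \left(-41 + 107\right) + \left(2 + 272\right)\right) \left(424408 + 233151\right) = \left(2 \cdot 107 \cdot 66 + 274\right) 657559 = \left(14124 + 274\right) 657559 = 14398 \cdot 657559 = 9467534482$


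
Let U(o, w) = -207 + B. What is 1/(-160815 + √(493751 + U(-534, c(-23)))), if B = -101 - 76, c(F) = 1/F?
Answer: -160815/25860970858 - √493367/25860970858 ≈ -6.2456e-6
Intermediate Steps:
B = -177
U(o, w) = -384 (U(o, w) = -207 - 177 = -384)
1/(-160815 + √(493751 + U(-534, c(-23)))) = 1/(-160815 + √(493751 - 384)) = 1/(-160815 + √493367)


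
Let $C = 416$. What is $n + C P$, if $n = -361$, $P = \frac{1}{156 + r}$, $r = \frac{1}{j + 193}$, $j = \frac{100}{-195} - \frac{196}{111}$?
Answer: $- \frac{394482457}{1100881} \approx -358.33$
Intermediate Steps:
$j = - \frac{1096}{481}$ ($j = 100 \left(- \frac{1}{195}\right) - \frac{196}{111} = - \frac{20}{39} - \frac{196}{111} = - \frac{1096}{481} \approx -2.2786$)
$r = \frac{481}{91737}$ ($r = \frac{1}{- \frac{1096}{481} + 193} = \frac{1}{\frac{91737}{481}} = \frac{481}{91737} \approx 0.0052432$)
$P = \frac{91737}{14311453}$ ($P = \frac{1}{156 + \frac{481}{91737}} = \frac{1}{\frac{14311453}{91737}} = \frac{91737}{14311453} \approx 0.00641$)
$n + C P = -361 + 416 \cdot \frac{91737}{14311453} = -361 + \frac{2935584}{1100881} = - \frac{394482457}{1100881}$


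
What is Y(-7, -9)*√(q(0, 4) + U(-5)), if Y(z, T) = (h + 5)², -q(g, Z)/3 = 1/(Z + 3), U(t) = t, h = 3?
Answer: 64*I*√266/7 ≈ 149.12*I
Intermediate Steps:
q(g, Z) = -3/(3 + Z) (q(g, Z) = -3/(Z + 3) = -3/(3 + Z))
Y(z, T) = 64 (Y(z, T) = (3 + 5)² = 8² = 64)
Y(-7, -9)*√(q(0, 4) + U(-5)) = 64*√(-3/(3 + 4) - 5) = 64*√(-3/7 - 5) = 64*√(-38/7) = 64*(I*√266/7) = 64*I*√266/7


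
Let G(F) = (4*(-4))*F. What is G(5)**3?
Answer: -512000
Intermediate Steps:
G(F) = -16*F
G(5)**3 = (-16*5)**3 = (-80)**3 = -512000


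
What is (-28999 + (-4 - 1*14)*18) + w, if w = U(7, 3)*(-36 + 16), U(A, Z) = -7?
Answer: -29183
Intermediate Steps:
w = 140 (w = -7*(-36 + 16) = -7*(-20) = 140)
(-28999 + (-4 - 1*14)*18) + w = (-28999 + (-4 - 1*14)*18) + 140 = (-28999 + (-4 - 14)*18) + 140 = (-28999 - 18*18) + 140 = (-28999 - 324) + 140 = -29323 + 140 = -29183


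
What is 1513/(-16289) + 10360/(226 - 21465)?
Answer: -200888647/345962071 ≈ -0.58067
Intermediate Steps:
1513/(-16289) + 10360/(226 - 21465) = 1513*(-1/16289) + 10360/(-21239) = -1513/16289 + 10360*(-1/21239) = -1513/16289 - 10360/21239 = -200888647/345962071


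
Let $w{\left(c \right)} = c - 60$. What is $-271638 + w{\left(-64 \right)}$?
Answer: $-271762$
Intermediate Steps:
$w{\left(c \right)} = -60 + c$ ($w{\left(c \right)} = c - 60 = -60 + c$)
$-271638 + w{\left(-64 \right)} = -271638 - 124 = -271762$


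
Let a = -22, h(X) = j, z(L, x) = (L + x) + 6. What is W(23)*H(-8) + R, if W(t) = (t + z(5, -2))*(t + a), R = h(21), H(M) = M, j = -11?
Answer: -267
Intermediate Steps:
z(L, x) = 6 + L + x
h(X) = -11
R = -11
W(t) = (-22 + t)*(9 + t) (W(t) = (t + (6 + 5 - 2))*(t - 22) = (t + 9)*(-22 + t) = (9 + t)*(-22 + t) = (-22 + t)*(9 + t))
W(23)*H(-8) + R = (-198 + 23² - 13*23)*(-8) - 11 = (-198 + 529 - 299)*(-8) - 11 = 32*(-8) - 11 = -256 - 11 = -267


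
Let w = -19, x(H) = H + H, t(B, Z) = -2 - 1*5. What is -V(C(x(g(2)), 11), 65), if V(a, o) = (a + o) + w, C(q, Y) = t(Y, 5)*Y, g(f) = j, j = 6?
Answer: 31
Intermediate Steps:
g(f) = 6
t(B, Z) = -7 (t(B, Z) = -2 - 5 = -7)
x(H) = 2*H
C(q, Y) = -7*Y
V(a, o) = -19 + a + o (V(a, o) = (a + o) - 19 = -19 + a + o)
-V(C(x(g(2)), 11), 65) = -(-19 - 7*11 + 65) = -(-19 - 77 + 65) = -1*(-31) = 31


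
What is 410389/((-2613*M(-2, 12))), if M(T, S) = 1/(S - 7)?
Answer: -2051945/2613 ≈ -785.28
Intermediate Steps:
M(T, S) = 1/(-7 + S)
410389/((-2613*M(-2, 12))) = 410389/((-2613/(-7 + 12))) = 410389/((-2613/5)) = 410389/((-2613*1/5)) = 410389/(-2613/5) = 410389*(-5/2613) = -2051945/2613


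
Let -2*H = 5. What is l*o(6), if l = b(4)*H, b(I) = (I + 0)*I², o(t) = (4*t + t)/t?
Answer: -800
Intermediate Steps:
H = -5/2 (H = -½*5 = -5/2 ≈ -2.5000)
o(t) = 5 (o(t) = (5*t)/t = 5)
b(I) = I³ (b(I) = I*I² = I³)
l = -160 (l = 4³*(-5/2) = 64*(-5/2) = -160)
l*o(6) = -160*5 = -800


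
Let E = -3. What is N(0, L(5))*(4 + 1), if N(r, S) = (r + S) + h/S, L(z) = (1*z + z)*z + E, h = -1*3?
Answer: 11030/47 ≈ 234.68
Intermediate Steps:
h = -3
L(z) = -3 + 2*z**2 (L(z) = (1*z + z)*z - 3 = (z + z)*z - 3 = (2*z)*z - 3 = 2*z**2 - 3 = -3 + 2*z**2)
N(r, S) = S + r - 3/S (N(r, S) = (r + S) - 3/S = (S + r) - 3/S = S + r - 3/S)
N(0, L(5))*(4 + 1) = ((-3 + 2*5**2) + 0 - 3/(-3 + 2*5**2))*(4 + 1) = ((-3 + 2*25) + 0 - 3/(-3 + 2*25))*5 = ((-3 + 50) + 0 - 3/(-3 + 50))*5 = (47 + 0 - 3/47)*5 = (2206/47)*5 = 11030/47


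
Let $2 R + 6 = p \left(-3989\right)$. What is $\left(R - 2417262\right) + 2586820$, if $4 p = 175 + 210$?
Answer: $- \frac{179325}{8} \approx -22416.0$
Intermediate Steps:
$p = \frac{385}{4}$ ($p = \frac{175 + 210}{4} = \frac{1}{4} \cdot 385 = \frac{385}{4} \approx 96.25$)
$R = - \frac{1535789}{8}$ ($R = -3 + \frac{\frac{385}{4} \left(-3989\right)}{2} = -3 + \frac{1}{2} \left(- \frac{1535765}{4}\right) = -3 - \frac{1535765}{8} = - \frac{1535789}{8} \approx -1.9197 \cdot 10^{5}$)
$\left(R - 2417262\right) + 2586820 = \left(- \frac{1535789}{8} - 2417262\right) + 2586820 = - \frac{20873885}{8} + 2586820 = - \frac{179325}{8}$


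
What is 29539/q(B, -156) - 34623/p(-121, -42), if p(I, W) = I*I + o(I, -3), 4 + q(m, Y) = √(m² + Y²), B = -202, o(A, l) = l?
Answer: -131305181/238321278 + 29539*√16285/32562 ≈ 115.21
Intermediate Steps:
q(m, Y) = -4 + √(Y² + m²) (q(m, Y) = -4 + √(m² + Y²) = -4 + √(Y² + m²))
p(I, W) = -3 + I² (p(I, W) = I*I - 3 = I² - 3 = -3 + I²)
29539/q(B, -156) - 34623/p(-121, -42) = 29539/(-4 + √((-156)² + (-202)²)) - 34623/(-3 + (-121)²) = 29539/(-4 + √(24336 + 40804)) - 34623/(-3 + 14641) = 29539/(-4 + √65140) - 34623/14638 = 29539/(-4 + 2*√16285) - 34623*1/14638 = 29539/(-4 + 2*√16285) - 34623/14638 = -34623/14638 + 29539/(-4 + 2*√16285)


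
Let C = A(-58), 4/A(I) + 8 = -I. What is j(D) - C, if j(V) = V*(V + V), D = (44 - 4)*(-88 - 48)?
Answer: 1479679998/25 ≈ 5.9187e+7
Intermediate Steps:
A(I) = 4/(-8 - I)
D = -5440 (D = 40*(-136) = -5440)
j(V) = 2*V**2 (j(V) = V*(2*V) = 2*V**2)
C = 2/25 (C = -4/(8 - 58) = -4/(-50) = -4*(-1/50) = 2/25 ≈ 0.080000)
j(D) - C = 2*(-5440)**2 - 1*2/25 = 2*29593600 - 2/25 = 59187200 - 2/25 = 1479679998/25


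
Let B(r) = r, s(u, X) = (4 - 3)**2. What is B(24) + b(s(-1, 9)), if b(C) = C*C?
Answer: 25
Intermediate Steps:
s(u, X) = 1 (s(u, X) = 1**2 = 1)
b(C) = C**2
B(24) + b(s(-1, 9)) = 24 + 1**2 = 24 + 1 = 25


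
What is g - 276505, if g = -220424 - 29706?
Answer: -526635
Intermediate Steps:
g = -250130
g - 276505 = -250130 - 276505 = -526635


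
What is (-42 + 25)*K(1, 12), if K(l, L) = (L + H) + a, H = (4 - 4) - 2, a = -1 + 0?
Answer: -153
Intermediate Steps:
a = -1
H = -2 (H = 0 - 2 = -2)
K(l, L) = -3 + L (K(l, L) = (L - 2) - 1 = (-2 + L) - 1 = -3 + L)
(-42 + 25)*K(1, 12) = (-42 + 25)*(-3 + 12) = -17*9 = -153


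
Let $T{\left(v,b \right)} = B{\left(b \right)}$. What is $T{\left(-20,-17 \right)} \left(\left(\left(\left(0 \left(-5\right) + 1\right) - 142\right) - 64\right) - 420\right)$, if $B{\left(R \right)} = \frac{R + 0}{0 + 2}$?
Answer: $\frac{10625}{2} \approx 5312.5$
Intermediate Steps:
$B{\left(R \right)} = \frac{R}{2}$
$T{\left(v,b \right)} = \frac{b}{2}$
$T{\left(-20,-17 \right)} \left(\left(\left(\left(0 \left(-5\right) + 1\right) - 142\right) - 64\right) - 420\right) = \frac{1}{2} \left(-17\right) \left(\left(\left(\left(0 \left(-5\right) + 1\right) - 142\right) - 64\right) - 420\right) = - \frac{17 \left(\left(\left(\left(0 + 1\right) - 142\right) - 64\right) - 420\right)}{2} = - \frac{17 \left(\left(\left(1 - 142\right) - 64\right) - 420\right)}{2} = - \frac{17 \left(\left(-141 - 64\right) - 420\right)}{2} = - \frac{17 \left(-205 - 420\right)}{2} = \left(- \frac{17}{2}\right) \left(-625\right) = \frac{10625}{2}$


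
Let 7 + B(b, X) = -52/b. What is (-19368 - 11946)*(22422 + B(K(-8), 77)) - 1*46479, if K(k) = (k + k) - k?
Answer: -702153330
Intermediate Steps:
K(k) = k (K(k) = 2*k - k = k)
B(b, X) = -7 - 52/b
(-19368 - 11946)*(22422 + B(K(-8), 77)) - 1*46479 = (-19368 - 11946)*(22422 + (-7 - 52/(-8))) - 1*46479 = -31314*(22422 + (-7 - 52*(-⅛))) - 46479 = -31314*(22422 + (-7 + 13/2)) - 46479 = -31314*(22422 - ½) - 46479 = -31314*44843/2 - 46479 = -702106851 - 46479 = -702153330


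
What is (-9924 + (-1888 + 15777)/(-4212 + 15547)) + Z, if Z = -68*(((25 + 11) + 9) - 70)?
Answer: -93205151/11335 ≈ -8222.8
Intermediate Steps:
Z = 1700 (Z = -68*((36 + 9) - 70) = -68*(45 - 70) = -68*(-25) = 1700)
(-9924 + (-1888 + 15777)/(-4212 + 15547)) + Z = (-9924 + (-1888 + 15777)/(-4212 + 15547)) + 1700 = (-9924 + 13889/11335) + 1700 = -112474651/11335 + 1700 = -93205151/11335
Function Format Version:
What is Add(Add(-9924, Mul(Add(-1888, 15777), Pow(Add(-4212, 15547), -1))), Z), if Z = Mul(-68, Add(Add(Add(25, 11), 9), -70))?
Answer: Rational(-93205151, 11335) ≈ -8222.8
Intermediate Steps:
Z = 1700 (Z = Mul(-68, Add(Add(36, 9), -70)) = Mul(-68, Add(45, -70)) = Mul(-68, -25) = 1700)
Add(Add(-9924, Mul(Add(-1888, 15777), Pow(Add(-4212, 15547), -1))), Z) = Add(Add(-9924, Mul(Add(-1888, 15777), Pow(Add(-4212, 15547), -1))), 1700) = Add(Add(-9924, Mul(13889, Pow(11335, -1))), 1700) = Add(Add(-9924, Mul(13889, Rational(1, 11335))), 1700) = Add(Add(-9924, Rational(13889, 11335)), 1700) = Add(Rational(-112474651, 11335), 1700) = Rational(-93205151, 11335)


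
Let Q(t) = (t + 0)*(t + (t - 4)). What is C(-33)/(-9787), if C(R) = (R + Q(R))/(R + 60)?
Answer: -253/29361 ≈ -0.0086169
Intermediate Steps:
Q(t) = t*(-4 + 2*t) (Q(t) = t*(t + (-4 + t)) = t*(-4 + 2*t))
C(R) = (R + 2*R*(-2 + R))/(60 + R) (C(R) = (R + 2*R*(-2 + R))/(R + 60) = (R + 2*R*(-2 + R))/(60 + R))
C(-33)/(-9787) = -33*(-3 + 2*(-33))/(60 - 33)/(-9787) = -33*(-3 - 66)/27*(-1/9787) = -33*1/27*(-69)*(-1/9787) = (253/3)*(-1/9787) = -253/29361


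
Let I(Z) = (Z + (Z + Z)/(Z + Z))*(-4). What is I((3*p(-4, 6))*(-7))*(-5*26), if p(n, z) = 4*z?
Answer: -261560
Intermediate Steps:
I(Z) = -4 - 4*Z (I(Z) = (Z + (2*Z)/((2*Z)))*(-4) = (Z + (2*Z)*(1/(2*Z)))*(-4) = (Z + 1)*(-4) = (1 + Z)*(-4) = -4 - 4*Z)
I((3*p(-4, 6))*(-7))*(-5*26) = (-4 - 4*3*(4*6)*(-7))*(-5*26) = (-4 - 4*3*24*(-7))*(-130) = (-4 - 288*(-7))*(-130) = (-4 - 4*(-504))*(-130) = (-4 + 2016)*(-130) = 2012*(-130) = -261560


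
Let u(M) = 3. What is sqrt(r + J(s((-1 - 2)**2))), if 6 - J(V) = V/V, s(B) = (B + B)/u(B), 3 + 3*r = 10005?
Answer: 3*sqrt(371) ≈ 57.784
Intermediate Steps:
r = 3334 (r = -1 + (1/3)*10005 = -1 + 3335 = 3334)
s(B) = 2*B/3 (s(B) = (B + B)/3 = (2*B)*(1/3) = 2*B/3)
J(V) = 5 (J(V) = 6 - V/V = 6 - 1*1 = 6 - 1 = 5)
sqrt(r + J(s((-1 - 2)**2))) = sqrt(3334 + 5) = sqrt(3339) = 3*sqrt(371)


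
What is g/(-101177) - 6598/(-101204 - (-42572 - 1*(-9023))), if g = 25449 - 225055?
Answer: 14171909776/6845129935 ≈ 2.0704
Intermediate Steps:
g = -199606
g/(-101177) - 6598/(-101204 - (-42572 - 1*(-9023))) = -199606/(-101177) - 6598/(-101204 - (-42572 - 1*(-9023))) = -199606*(-1/101177) - 6598/(-101204 - (-42572 + 9023)) = 199606/101177 - 6598/(-101204 - 1*(-33549)) = 199606/101177 - 6598/(-101204 + 33549) = 199606/101177 - 6598/(-67655) = 199606/101177 - 6598*(-1/67655) = 199606/101177 + 6598/67655 = 14171909776/6845129935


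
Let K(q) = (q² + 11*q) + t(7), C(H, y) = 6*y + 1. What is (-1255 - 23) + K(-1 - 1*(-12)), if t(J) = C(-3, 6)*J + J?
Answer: -770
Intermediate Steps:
C(H, y) = 1 + 6*y
t(J) = 38*J (t(J) = (1 + 6*6)*J + J = (1 + 36)*J + J = 37*J + J = 38*J)
K(q) = 266 + q² + 11*q (K(q) = (q² + 11*q) + 38*7 = (q² + 11*q) + 266 = 266 + q² + 11*q)
(-1255 - 23) + K(-1 - 1*(-12)) = (-1255 - 23) + (266 + (-1 - 1*(-12))² + 11*(-1 - 1*(-12))) = -1278 + (266 + (-1 + 12)² + 11*(-1 + 12)) = -1278 + (266 + 11² + 11*11) = -1278 + (266 + 121 + 121) = -1278 + 508 = -770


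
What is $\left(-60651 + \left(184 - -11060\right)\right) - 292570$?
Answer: $-341977$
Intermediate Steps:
$\left(-60651 + \left(184 - -11060\right)\right) - 292570 = \left(-60651 + \left(184 + 11060\right)\right) - 292570 = \left(-60651 + 11244\right) - 292570 = -49407 - 292570 = -341977$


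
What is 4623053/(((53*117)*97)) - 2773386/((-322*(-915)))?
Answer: -316866722/183456585 ≈ -1.7272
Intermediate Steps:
4623053/(((53*117)*97)) - 2773386/((-322*(-915))) = 4623053/((6201*97)) - 2773386/294630 = 4623053/601497 - 2773386*1/294630 = 4623053*(1/601497) - 2871/305 = 4623053/601497 - 2871/305 = -316866722/183456585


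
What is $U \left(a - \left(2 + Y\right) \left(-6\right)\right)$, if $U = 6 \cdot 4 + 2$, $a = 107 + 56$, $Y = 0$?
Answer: $4550$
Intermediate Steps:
$a = 163$
$U = 26$ ($U = 24 + 2 = 26$)
$U \left(a - \left(2 + Y\right) \left(-6\right)\right) = 26 \left(163 - \left(2 + 0\right) \left(-6\right)\right) = 26 \left(163 - 2 \left(-6\right)\right) = 26 \left(163 - -12\right) = 26 \left(163 + 12\right) = 26 \cdot 175 = 4550$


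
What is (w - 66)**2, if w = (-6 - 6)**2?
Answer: 6084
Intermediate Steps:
w = 144 (w = (-12)**2 = 144)
(w - 66)**2 = (144 - 66)**2 = 78**2 = 6084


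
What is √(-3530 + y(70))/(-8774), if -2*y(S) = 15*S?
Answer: -I*√4055/8774 ≈ -0.0072577*I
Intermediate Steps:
y(S) = -15*S/2
√(-3530 + y(70))/(-8774) = √(-3530 - 15/2*70)/(-8774) = √(-3530 - 525)*(-1/8774) = √(-4055)*(-1/8774) = (I*√4055)*(-1/8774) = -I*√4055/8774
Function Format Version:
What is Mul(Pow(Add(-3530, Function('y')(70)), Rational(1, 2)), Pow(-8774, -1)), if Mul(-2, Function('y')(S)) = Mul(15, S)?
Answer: Mul(Rational(-1, 8774), I, Pow(4055, Rational(1, 2))) ≈ Mul(-0.0072577, I)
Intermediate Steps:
Function('y')(S) = Mul(Rational(-15, 2), S) (Function('y')(S) = Mul(Rational(-1, 2), Mul(15, S)) = Mul(Rational(-15, 2), S))
Mul(Pow(Add(-3530, Function('y')(70)), Rational(1, 2)), Pow(-8774, -1)) = Mul(Pow(Add(-3530, Mul(Rational(-15, 2), 70)), Rational(1, 2)), Pow(-8774, -1)) = Mul(Pow(Add(-3530, -525), Rational(1, 2)), Rational(-1, 8774)) = Mul(Pow(-4055, Rational(1, 2)), Rational(-1, 8774)) = Mul(Mul(I, Pow(4055, Rational(1, 2))), Rational(-1, 8774)) = Mul(Rational(-1, 8774), I, Pow(4055, Rational(1, 2)))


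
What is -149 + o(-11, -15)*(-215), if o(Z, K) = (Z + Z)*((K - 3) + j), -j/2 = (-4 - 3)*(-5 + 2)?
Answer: -283949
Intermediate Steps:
j = -42 (j = -2*(-4 - 3)*(-5 + 2) = -(-14)*(-3) = -2*21 = -42)
o(Z, K) = 2*Z*(-45 + K) (o(Z, K) = (Z + Z)*((K - 3) - 42) = (2*Z)*((-3 + K) - 42) = (2*Z)*(-45 + K) = 2*Z*(-45 + K))
-149 + o(-11, -15)*(-215) = -149 + (2*(-11)*(-45 - 15))*(-215) = -149 + (2*(-11)*(-60))*(-215) = -149 + 1320*(-215) = -149 - 283800 = -283949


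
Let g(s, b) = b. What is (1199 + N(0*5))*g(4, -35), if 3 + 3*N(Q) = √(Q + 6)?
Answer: -41930 - 35*√6/3 ≈ -41959.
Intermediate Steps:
N(Q) = -1 + √(6 + Q)/3 (N(Q) = -1 + √(Q + 6)/3 = -1 + √(6 + Q)/3)
(1199 + N(0*5))*g(4, -35) = (1199 + (-1 + √(6 + 0*5)/3))*(-35) = (1199 + (-1 + √(6 + 0)/3))*(-35) = (1199 + (-1 + √6/3))*(-35) = (1198 + √6/3)*(-35) = -41930 - 35*√6/3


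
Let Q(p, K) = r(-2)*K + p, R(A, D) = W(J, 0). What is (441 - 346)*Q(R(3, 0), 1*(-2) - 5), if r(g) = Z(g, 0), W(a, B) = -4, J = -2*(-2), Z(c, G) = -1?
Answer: 285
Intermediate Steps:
J = 4
R(A, D) = -4
r(g) = -1
Q(p, K) = p - K (Q(p, K) = -K + p = p - K)
(441 - 346)*Q(R(3, 0), 1*(-2) - 5) = (441 - 346)*(-4 - (1*(-2) - 5)) = 95*(-4 - (-2 - 5)) = 95*(-4 - 1*(-7)) = 95*(-4 + 7) = 95*3 = 285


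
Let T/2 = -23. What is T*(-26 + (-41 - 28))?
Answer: 4370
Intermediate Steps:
T = -46 (T = 2*(-23) = -46)
T*(-26 + (-41 - 28)) = -46*(-26 + (-41 - 28)) = -46*(-26 - 69) = -46*(-95) = 4370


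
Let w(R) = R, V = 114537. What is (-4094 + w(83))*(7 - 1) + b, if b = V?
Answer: 90471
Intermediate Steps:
b = 114537
(-4094 + w(83))*(7 - 1) + b = (-4094 + 83)*(7 - 1) + 114537 = -4011*6 + 114537 = -24066 + 114537 = 90471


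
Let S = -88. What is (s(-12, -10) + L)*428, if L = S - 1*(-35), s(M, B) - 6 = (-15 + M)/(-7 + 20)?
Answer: -273064/13 ≈ -21005.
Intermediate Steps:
s(M, B) = 63/13 + M/13 (s(M, B) = 6 + (-15 + M)/(-7 + 20) = 6 + (-15 + M)/13 = 6 + (-15 + M)*(1/13) = 6 + (-15/13 + M/13) = 63/13 + M/13)
L = -53 (L = -88 - 1*(-35) = -88 + 35 = -53)
(s(-12, -10) + L)*428 = ((63/13 + (1/13)*(-12)) - 53)*428 = ((63/13 - 12/13) - 53)*428 = (51/13 - 53)*428 = -638/13*428 = -273064/13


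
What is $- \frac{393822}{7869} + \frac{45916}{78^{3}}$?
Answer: $- \frac{1195690415}{23937498} \approx -49.951$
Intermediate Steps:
$- \frac{393822}{7869} + \frac{45916}{78^{3}} = \left(-393822\right) \frac{1}{7869} + \frac{45916}{474552} = - \frac{131274}{2623} + 45916 \cdot \frac{1}{474552} = - \frac{131274}{2623} + \frac{883}{9126} = - \frac{1195690415}{23937498}$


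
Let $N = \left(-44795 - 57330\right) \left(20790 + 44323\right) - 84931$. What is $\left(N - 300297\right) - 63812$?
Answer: $-6650114165$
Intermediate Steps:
$N = -6649750056$ ($N = \left(-102125\right) 65113 - 84931 = -6649665125 - 84931 = -6649750056$)
$\left(N - 300297\right) - 63812 = \left(-6649750056 - 300297\right) - 63812 = -6650050353 - 63812 = -6650114165$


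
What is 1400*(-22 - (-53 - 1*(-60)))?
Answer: -40600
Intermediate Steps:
1400*(-22 - (-53 - 1*(-60))) = 1400*(-22 - (-53 + 60)) = 1400*(-22 - 1*7) = 1400*(-22 - 7) = 1400*(-29) = -40600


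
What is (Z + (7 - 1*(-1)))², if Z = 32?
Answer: 1600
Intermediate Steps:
(Z + (7 - 1*(-1)))² = (32 + (7 - 1*(-1)))² = (32 + (7 + 1))² = (32 + 8)² = 40² = 1600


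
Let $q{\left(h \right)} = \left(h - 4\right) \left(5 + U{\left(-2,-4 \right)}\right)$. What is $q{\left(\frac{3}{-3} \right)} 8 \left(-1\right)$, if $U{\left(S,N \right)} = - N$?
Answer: $360$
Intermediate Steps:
$q{\left(h \right)} = -36 + 9 h$ ($q{\left(h \right)} = \left(h - 4\right) \left(5 - -4\right) = \left(-4 + h\right) \left(5 + 4\right) = \left(-4 + h\right) 9 = -36 + 9 h$)
$q{\left(\frac{3}{-3} \right)} 8 \left(-1\right) = \left(-36 + 9 \frac{3}{-3}\right) 8 \left(-1\right) = \left(-36 + 9 \cdot 3 \left(- \frac{1}{3}\right)\right) 8 \left(-1\right) = \left(-36 + 9 \left(-1\right)\right) 8 \left(-1\right) = \left(-36 - 9\right) 8 \left(-1\right) = \left(-45\right) 8 \left(-1\right) = \left(-360\right) \left(-1\right) = 360$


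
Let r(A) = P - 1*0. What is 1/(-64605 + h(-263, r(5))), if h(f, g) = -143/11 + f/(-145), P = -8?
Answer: -145/9369347 ≈ -1.5476e-5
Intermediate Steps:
r(A) = -8 (r(A) = -8 - 1*0 = -8 + 0 = -8)
h(f, g) = -13 - f/145 (h(f, g) = -143*1/11 + f*(-1/145) = -13 - f/145)
1/(-64605 + h(-263, r(5))) = 1/(-64605 + (-13 - 1/145*(-263))) = 1/(-64605 + (-13 + 263/145)) = 1/(-64605 - 1622/145) = 1/(-9369347/145) = -145/9369347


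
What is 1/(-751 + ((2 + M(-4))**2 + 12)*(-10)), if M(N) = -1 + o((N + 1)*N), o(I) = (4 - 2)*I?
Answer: -1/7121 ≈ -0.00014043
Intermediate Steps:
o(I) = 2*I
M(N) = -1 + 2*N*(1 + N) (M(N) = -1 + 2*((N + 1)*N) = -1 + 2*((1 + N)*N) = -1 + 2*(N*(1 + N)) = -1 + 2*N*(1 + N))
1/(-751 + ((2 + M(-4))**2 + 12)*(-10)) = 1/(-751 + ((2 + (-1 + 2*(-4)*(1 - 4)))**2 + 12)*(-10)) = 1/(-751 + ((2 + (-1 + 2*(-4)*(-3)))**2 + 12)*(-10)) = 1/(-751 + ((2 + (-1 + 24))**2 + 12)*(-10)) = 1/(-751 + ((2 + 23)**2 + 12)*(-10)) = 1/(-751 + (25**2 + 12)*(-10)) = 1/(-751 + (625 + 12)*(-10)) = 1/(-751 + 637*(-10)) = 1/(-751 - 6370) = 1/(-7121) = -1/7121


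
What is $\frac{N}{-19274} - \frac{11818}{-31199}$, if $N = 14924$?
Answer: $- \frac{118916872}{300664763} \approx -0.39551$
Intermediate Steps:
$\frac{N}{-19274} - \frac{11818}{-31199} = \frac{14924}{-19274} - \frac{11818}{-31199} = 14924 \left(- \frac{1}{19274}\right) - - \frac{11818}{31199} = - \frac{7462}{9637} + \frac{11818}{31199} = - \frac{118916872}{300664763}$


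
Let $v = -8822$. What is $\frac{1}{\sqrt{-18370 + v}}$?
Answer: $- \frac{i \sqrt{6798}}{13596} \approx - 0.0060643 i$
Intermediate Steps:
$\frac{1}{\sqrt{-18370 + v}} = \frac{1}{\sqrt{-18370 - 8822}} = \frac{1}{\sqrt{-27192}} = \frac{1}{2 i \sqrt{6798}} = - \frac{i \sqrt{6798}}{13596}$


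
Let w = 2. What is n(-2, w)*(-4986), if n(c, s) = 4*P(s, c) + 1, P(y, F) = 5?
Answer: -104706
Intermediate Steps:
n(c, s) = 21 (n(c, s) = 4*5 + 1 = 20 + 1 = 21)
n(-2, w)*(-4986) = 21*(-4986) = -104706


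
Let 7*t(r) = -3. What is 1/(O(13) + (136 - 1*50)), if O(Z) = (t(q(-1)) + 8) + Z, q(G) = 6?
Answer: 7/746 ≈ 0.0093834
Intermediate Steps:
t(r) = -3/7 (t(r) = (⅐)*(-3) = -3/7)
O(Z) = 53/7 + Z (O(Z) = (-3/7 + 8) + Z = 53/7 + Z)
1/(O(13) + (136 - 1*50)) = 1/((53/7 + 13) + (136 - 1*50)) = 1/(144/7 + (136 - 50)) = 1/(144/7 + 86) = 1/(746/7) = 7/746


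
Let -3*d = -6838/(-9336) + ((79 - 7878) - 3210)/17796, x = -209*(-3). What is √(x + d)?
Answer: 2*√469467232928491/1730661 ≈ 25.039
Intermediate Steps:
x = 627
d = -196969/5191983 (d = -(-6838/(-9336) + ((79 - 7878) - 3210)/17796)/3 = -(-6838*(-1/9336) + (-7799 - 3210)*(1/17796))/3 = -(3419/4668 - 11009*1/17796)/3 = -(3419/4668 - 11009/17796)/3 = -⅓*196969/1730661 = -196969/5191983 ≈ -0.037937)
√(x + d) = √(627 - 196969/5191983) = √(3255176372/5191983) = 2*√469467232928491/1730661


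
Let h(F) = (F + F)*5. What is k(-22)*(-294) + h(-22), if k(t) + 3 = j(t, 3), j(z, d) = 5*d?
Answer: -3748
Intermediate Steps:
k(t) = 12 (k(t) = -3 + 5*3 = -3 + 15 = 12)
h(F) = 10*F (h(F) = (2*F)*5 = 10*F)
k(-22)*(-294) + h(-22) = 12*(-294) + 10*(-22) = -3528 - 220 = -3748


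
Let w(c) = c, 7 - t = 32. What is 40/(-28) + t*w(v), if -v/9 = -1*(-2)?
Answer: 3140/7 ≈ 448.57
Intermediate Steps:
t = -25 (t = 7 - 1*32 = 7 - 32 = -25)
v = -18 (v = -(-9)*(-2) = -9*2 = -18)
40/(-28) + t*w(v) = 40/(-28) - 25*(-18) = 40*(-1/28) + 450 = -10/7 + 450 = 3140/7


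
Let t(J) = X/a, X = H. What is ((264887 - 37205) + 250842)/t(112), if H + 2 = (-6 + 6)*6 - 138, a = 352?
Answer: -42110112/35 ≈ -1.2031e+6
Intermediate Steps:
H = -140 (H = -2 + ((-6 + 6)*6 - 138) = -2 + (0*6 - 138) = -2 + (0 - 138) = -2 - 138 = -140)
X = -140
t(J) = -35/88 (t(J) = -140/352 = -140*1/352 = -35/88)
((264887 - 37205) + 250842)/t(112) = ((264887 - 37205) + 250842)/(-35/88) = (227682 + 250842)*(-88/35) = 478524*(-88/35) = -42110112/35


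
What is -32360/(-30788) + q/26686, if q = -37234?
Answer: -35350179/102701071 ≈ -0.34420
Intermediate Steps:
-32360/(-30788) + q/26686 = -32360/(-30788) - 37234/26686 = -32360*(-1/30788) - 37234*1/26686 = 8090/7697 - 18617/13343 = -35350179/102701071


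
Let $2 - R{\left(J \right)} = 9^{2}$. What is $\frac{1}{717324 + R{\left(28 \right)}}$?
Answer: $\frac{1}{717245} \approx 1.3942 \cdot 10^{-6}$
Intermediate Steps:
$R{\left(J \right)} = -79$ ($R{\left(J \right)} = 2 - 9^{2} = 2 - 81 = -79$)
$\frac{1}{717324 + R{\left(28 \right)}} = \frac{1}{717324 - 79} = \frac{1}{717245}$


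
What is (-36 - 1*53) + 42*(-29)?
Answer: -1307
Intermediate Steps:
(-36 - 1*53) + 42*(-29) = (-36 - 53) - 1218 = -89 - 1218 = -1307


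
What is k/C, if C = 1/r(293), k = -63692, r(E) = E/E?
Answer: -63692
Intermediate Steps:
r(E) = 1
C = 1 (C = 1/1 = 1)
k/C = -63692/1 = -63692*1 = -63692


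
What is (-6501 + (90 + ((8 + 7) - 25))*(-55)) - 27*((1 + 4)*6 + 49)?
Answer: -13034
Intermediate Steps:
(-6501 + (90 + ((8 + 7) - 25))*(-55)) - 27*((1 + 4)*6 + 49) = (-6501 + (90 + (15 - 25))*(-55)) - 27*(5*6 + 49) = (-6501 + (90 - 10)*(-55)) - 27*(30 + 49) = (-6501 + 80*(-55)) - 27*79 = (-6501 - 4400) - 2133 = -10901 - 2133 = -13034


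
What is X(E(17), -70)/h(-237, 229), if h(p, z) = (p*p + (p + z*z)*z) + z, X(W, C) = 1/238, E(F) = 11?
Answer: 1/2858645132 ≈ 3.4982e-10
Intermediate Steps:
X(W, C) = 1/238
h(p, z) = z + p² + z*(p + z²) (h(p, z) = (p² + (p + z²)*z) + z = (p² + z*(p + z²)) + z = z + p² + z*(p + z²))
X(E(17), -70)/h(-237, 229) = 1/(238*(229 + (-237)² + 229³ - 237*229)) = 1/(238*(229 + 56169 + 12008989 - 54273)) = (1/238)/12011114 = (1/238)*(1/12011114) = 1/2858645132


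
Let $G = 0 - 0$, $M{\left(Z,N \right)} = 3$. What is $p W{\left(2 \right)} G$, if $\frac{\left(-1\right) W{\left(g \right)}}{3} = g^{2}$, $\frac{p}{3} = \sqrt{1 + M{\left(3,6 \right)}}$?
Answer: $0$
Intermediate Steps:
$G = 0$ ($G = 0 + 0 = 0$)
$p = 6$ ($p = 3 \sqrt{1 + 3} = 3 \sqrt{4} = 3 \cdot 2 = 6$)
$W{\left(g \right)} = - 3 g^{2}$
$p W{\left(2 \right)} G = 6 \left(- 3 \cdot 2^{2}\right) 0 = 6 \left(\left(-3\right) 4\right) 0 = 6 \left(-12\right) 0 = \left(-72\right) 0 = 0$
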